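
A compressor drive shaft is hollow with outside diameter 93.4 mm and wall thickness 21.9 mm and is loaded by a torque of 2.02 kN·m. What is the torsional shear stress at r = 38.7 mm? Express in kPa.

J = π(d_o⁴ − d_i⁴)/32 = π(0.0934⁴ − 0.0496⁴)/32 = 6.877×10^-6 m⁴.
Shear stress varies linearly with radius: τ = T·r/J = 2020 × 0.0387 / 6.877×10^-6 = 1.137×10^7 Pa.

11400 kPa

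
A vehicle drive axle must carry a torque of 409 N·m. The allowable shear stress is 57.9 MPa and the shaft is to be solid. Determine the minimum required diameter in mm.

For a solid shaft τ_max = 16T/(πd³), so d = (16T/(π τ_allow))^(1/3) = (16·409.0/(π·5.79×10^7))^(1/3) = 0.03301 m.

33.0 mm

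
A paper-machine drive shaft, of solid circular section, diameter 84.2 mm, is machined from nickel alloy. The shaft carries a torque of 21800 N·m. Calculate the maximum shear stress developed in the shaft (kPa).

J = πd⁴/32 = π(0.0842)⁴/32 = 4.935×10^-6 m⁴.
τ_max = T·r/J = 21800 × 0.0421 / 4.935×10^-6 = 1.860×10^8 Pa.

186000 kPa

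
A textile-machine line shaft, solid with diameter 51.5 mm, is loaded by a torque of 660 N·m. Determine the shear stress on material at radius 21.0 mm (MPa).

J = πd⁴/32 = π(0.0515)⁴/32 = 6.906×10^-7 m⁴.
Shear stress varies linearly with radius: τ = T·r/J = 660.0 × 0.0210 / 6.906×10^-7 = 2.007×10^7 Pa.

20.1 MPa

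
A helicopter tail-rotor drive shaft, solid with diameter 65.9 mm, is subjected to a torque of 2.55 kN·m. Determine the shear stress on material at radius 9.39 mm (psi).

1880 psi

J = πd⁴/32 = π(0.0659)⁴/32 = 1.852×10^-6 m⁴.
Shear stress varies linearly with radius: τ = T·r/J = 2550 × 0.00939 / 1.852×10^-6 = 1.293×10^7 Pa.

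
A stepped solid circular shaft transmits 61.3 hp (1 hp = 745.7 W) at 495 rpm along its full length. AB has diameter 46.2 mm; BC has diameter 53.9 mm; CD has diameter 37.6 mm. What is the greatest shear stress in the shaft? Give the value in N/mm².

ω = 2π·495/60 = 51.84 rad/s, so T = P/ω = 61.3×745.7 / 51.84 = 881.8 N·m.
Under the same torque, τ_max = 16T/(πd³) is largest where d is smallest — segment CD (d = 37.6 mm).
τ_max = 16·881.8/(π·(0.0376)³) = 8.449×10^7 Pa.

84.5 N/mm²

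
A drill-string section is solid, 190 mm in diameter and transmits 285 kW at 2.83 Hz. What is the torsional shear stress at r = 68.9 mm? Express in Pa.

ω = 2π·2.83 = 17.78 rad/s, so T = P/ω = 285×10³ / 17.78 = 16030 N·m.
J = πd⁴/32 = π(0.190)⁴/32 = 1.279×10^-4 m⁴.
Shear stress varies linearly with radius: τ = T·r/J = 16030 × 0.0689 / 1.279×10^-4 = 8.631×10^6 Pa.

8.63e6 Pa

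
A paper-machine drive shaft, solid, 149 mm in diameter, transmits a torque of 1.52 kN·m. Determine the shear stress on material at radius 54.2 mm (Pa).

J = πd⁴/32 = π(0.149)⁴/32 = 4.839×10^-5 m⁴.
Shear stress varies linearly with radius: τ = T·r/J = 1520 × 0.0542 / 4.839×10^-5 = 1.703×10^6 Pa.

1.70e6 Pa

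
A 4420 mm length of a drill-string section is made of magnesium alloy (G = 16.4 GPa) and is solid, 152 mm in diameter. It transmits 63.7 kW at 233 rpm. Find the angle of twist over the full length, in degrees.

ω = 2π·233/60 = 24.40 rad/s, so T = P/ω = 63.7×10³ / 24.40 = 2611 N·m.
J = πd⁴/32 = π(0.152)⁴/32 = 5.241×10^-5 m⁴.
θ = T·L/(G·J) = 2611 × 4.42 / (16.4×10⁹ × 5.241×10^-5) = 0.01343 rad.

0.769°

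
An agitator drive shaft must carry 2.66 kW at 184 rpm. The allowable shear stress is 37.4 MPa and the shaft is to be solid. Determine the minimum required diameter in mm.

ω = 2π·184/60 = 19.27 rad/s, so T = P/ω = 2.66×10³ / 19.27 = 138.0 N·m.
For a solid shaft τ_max = 16T/(πd³), so d = (16T/(π τ_allow))^(1/3) = (16·138.0/(π·3.74×10^7))^(1/3) = 0.02659 m.

26.6 mm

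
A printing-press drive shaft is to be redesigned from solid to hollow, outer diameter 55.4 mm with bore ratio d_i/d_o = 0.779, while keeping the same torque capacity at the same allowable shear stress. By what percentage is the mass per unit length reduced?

Equal τ_max and T ⇒ the solid shaft needs d_s³ = d_o³(1−k⁴), so d_s = 55.4·(1−0.779⁴)^(1/3) = 47.54 mm.
Area ratio A_h/A_s = d_o²(1−k²)/d_s² = (1−k²)/(1−k⁴)^(2/3) = 0.5340.
Mass saving = 1 − 0.5340 = 46.6 %.

46.6 %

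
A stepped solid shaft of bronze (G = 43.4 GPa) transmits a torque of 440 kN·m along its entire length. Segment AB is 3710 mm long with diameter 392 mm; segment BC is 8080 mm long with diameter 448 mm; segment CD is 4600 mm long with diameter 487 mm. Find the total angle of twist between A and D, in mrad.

J_AB = π(0.392)⁴/32 = 2.32×10^-3 m⁴; J_BC = π(0.448)⁴/32 = 3.95×10^-3 m⁴; J_CD = π(0.487)⁴/32 = 5.52×10^-3 m⁴.
θ = (T/G)·Σ L_i/J_i = (440000/43.4×10⁹)·(3.71/2.32×10^-3 + 8.08/3.95×10^-3 + 4.60/5.52×10^-3) = 0.04538 rad.

45.4 mrad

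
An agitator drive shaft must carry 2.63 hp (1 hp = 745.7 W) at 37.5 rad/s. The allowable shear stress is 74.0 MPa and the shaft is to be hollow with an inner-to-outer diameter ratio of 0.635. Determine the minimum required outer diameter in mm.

16.3 mm

ω = 37.5 rad/s, so T = P/ω = 2.63×745.7 / 37.50 = 52.30 N·m.
For a hollow shaft with d_i/d_o = 0.635: τ_max = 16T/(π d_o³ (1−k⁴)), so d_o = [16T/(π τ_allow (1−k⁴))]^(1/3) = [16·52.30/(π·7.40×10^7·0.8374)]^(1/3) = 0.01626 m.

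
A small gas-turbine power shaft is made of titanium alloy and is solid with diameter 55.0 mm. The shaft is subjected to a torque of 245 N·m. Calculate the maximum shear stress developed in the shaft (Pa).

7.50e6 Pa

J = πd⁴/32 = π(0.0550)⁴/32 = 8.984×10^-7 m⁴.
τ_max = T·r/J = 245.0 × 0.0275 / 8.984×10^-7 = 7.500×10^6 Pa.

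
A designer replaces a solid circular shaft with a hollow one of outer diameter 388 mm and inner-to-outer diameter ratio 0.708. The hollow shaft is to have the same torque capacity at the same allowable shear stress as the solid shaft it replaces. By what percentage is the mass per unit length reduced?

39.5 %

Equal τ_max and T ⇒ the solid shaft needs d_s³ = d_o³(1−k⁴), so d_s = 388·(1−0.708⁴)^(1/3) = 352.3 mm.
Area ratio A_h/A_s = d_o²(1−k²)/d_s² = (1−k²)/(1−k⁴)^(2/3) = 0.6049.
Mass saving = 1 − 0.6049 = 39.5 %.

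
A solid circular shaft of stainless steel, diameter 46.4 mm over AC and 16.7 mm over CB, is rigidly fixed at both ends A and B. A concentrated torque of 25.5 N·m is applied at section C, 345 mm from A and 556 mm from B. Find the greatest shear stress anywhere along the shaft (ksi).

0.187 ksi

Compatibility: T_A·a/J_AC = T_B·b/J_CB with T_A + T_B = T₀.
J_AC = 4.55×10^-7 m⁴, J_CB = 7.64×10^-9 m⁴, so T_A = T₀·(J_AC/a)/((J_AC/a)+(J_CB/b)) = 25.24 N·m, T_B = 0.2628 N·m.
τ in each portion: τ_AC = 1.29×10^6 Pa, τ_CB = 2.87×10^5 Pa; maximum is in AC.
τ_max = T_AC·r/J = 25.24·0.0232/4.55×10^-7 = 1.287×10^6 Pa.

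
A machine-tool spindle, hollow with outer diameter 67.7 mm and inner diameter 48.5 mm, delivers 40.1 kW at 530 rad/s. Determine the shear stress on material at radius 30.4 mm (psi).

220 psi

ω = 530 rad/s, so T = P/ω = 40.1×10³ / 530.0 = 75.66 N·m.
J = π(d_o⁴ − d_i⁴)/32 = π(0.0677⁴ − 0.0485⁴)/32 = 1.519×10^-6 m⁴.
Shear stress varies linearly with radius: τ = T·r/J = 75.66 × 0.0304 / 1.519×10^-6 = 1.514×10^6 Pa.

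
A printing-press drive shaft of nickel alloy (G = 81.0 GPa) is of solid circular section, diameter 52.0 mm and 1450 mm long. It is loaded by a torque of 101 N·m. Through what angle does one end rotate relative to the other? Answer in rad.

0.00252 rad

J = πd⁴/32 = π(0.0520)⁴/32 = 7.178×10^-7 m⁴.
θ = T·L/(G·J) = 101.0 × 1.45 / (81.0×10⁹ × 7.178×10^-7) = 2.519×10^-3 rad.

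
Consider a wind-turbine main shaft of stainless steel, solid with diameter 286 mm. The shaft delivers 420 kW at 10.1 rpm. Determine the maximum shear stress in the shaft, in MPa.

86.5 MPa

ω = 2π·10.1/60 = 1.058 rad/s, so T = P/ω = 420×10³ / 1.058 = 397100 N·m.
J = πd⁴/32 = π(0.286)⁴/32 = 6.568×10^-4 m⁴.
τ_max = T·r/J = 397100 × 0.143 / 6.568×10^-4 = 8.645×10^7 Pa.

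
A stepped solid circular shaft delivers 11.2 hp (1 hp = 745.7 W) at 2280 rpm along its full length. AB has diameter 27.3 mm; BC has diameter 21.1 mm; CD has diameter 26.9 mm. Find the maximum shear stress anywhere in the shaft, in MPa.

ω = 2π·2280/60 = 238.8 rad/s, so T = P/ω = 11.2×745.7 / 238.8 = 34.98 N·m.
Under the same torque, τ_max = 16T/(πd³) is largest where d is smallest — segment BC (d = 21.1 mm).
τ_max = 16·34.98/(π·(0.0211)³) = 1.896×10^7 Pa.

19.0 MPa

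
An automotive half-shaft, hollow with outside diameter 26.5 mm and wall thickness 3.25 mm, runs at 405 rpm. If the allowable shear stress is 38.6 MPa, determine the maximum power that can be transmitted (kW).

J = π(d_o⁴ − d_i⁴)/32 = π(0.0265⁴ − 0.0200⁴)/32 = 3.271×10^-8 m⁴.
T_max = τ_allow·J/r = 3.86×10^7 × 3.271×10^-8 / 0.0132 = 95.28 N·m.
ω = 2π·405/60 = 42.41 rad/s, so P_max = T_max·ω = 4041 W.

4.04 kW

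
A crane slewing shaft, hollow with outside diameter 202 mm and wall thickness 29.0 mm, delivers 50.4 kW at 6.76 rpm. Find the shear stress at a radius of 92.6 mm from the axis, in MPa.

54.4 MPa

ω = 2π·6.76/60 = 0.7079 rad/s, so T = P/ω = 50.4×10³ / 0.7079 = 71200 N·m.
J = π(d_o⁴ − d_i⁴)/32 = π(0.202⁴ − 0.144⁴)/32 = 1.212×10^-4 m⁴.
Shear stress varies linearly with radius: τ = T·r/J = 71200 × 0.0926 / 1.212×10^-4 = 5.438×10^7 Pa.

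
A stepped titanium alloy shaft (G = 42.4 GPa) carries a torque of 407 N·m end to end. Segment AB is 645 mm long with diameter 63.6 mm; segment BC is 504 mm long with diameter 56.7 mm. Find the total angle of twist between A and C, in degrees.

J_AB = π(0.0636)⁴/32 = 1.61×10^-6 m⁴; J_BC = π(0.0567)⁴/32 = 1.01×10^-6 m⁴.
θ = (T/G)·Σ L_i/J_i = (407.0/42.4×10⁹)·(0.645/1.61×10^-6 + 0.504/1.01×10^-6) = 8.622×10^-3 rad.

0.494°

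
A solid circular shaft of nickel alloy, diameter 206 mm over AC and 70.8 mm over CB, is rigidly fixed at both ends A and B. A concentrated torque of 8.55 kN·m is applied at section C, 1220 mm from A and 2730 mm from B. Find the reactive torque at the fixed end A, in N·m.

8500 N·m

Compatibility: T_A·a/J_AC = T_B·b/J_CB with T_A + T_B = T₀.
J_AC = 1.77×10^-4 m⁴, J_CB = 2.47×10^-6 m⁴, so T_A = T₀·(J_AC/a)/((J_AC/a)+(J_CB/b)) = 8497 N·m, T_B = 52.98 N·m.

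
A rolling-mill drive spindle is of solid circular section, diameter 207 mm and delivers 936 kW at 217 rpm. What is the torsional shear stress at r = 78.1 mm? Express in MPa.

ω = 2π·217/60 = 22.72 rad/s, so T = P/ω = 936×10³ / 22.72 = 41190 N·m.
J = πd⁴/32 = π(0.207)⁴/32 = 1.803×10^-4 m⁴.
Shear stress varies linearly with radius: τ = T·r/J = 41190 × 0.0781 / 1.803×10^-4 = 1.785×10^7 Pa.

17.8 MPa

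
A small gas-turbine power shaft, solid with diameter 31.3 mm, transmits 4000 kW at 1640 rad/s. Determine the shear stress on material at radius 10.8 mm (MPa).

280 MPa

ω = 1640 rad/s, so T = P/ω = 4000×10³ / 1640 = 2439 N·m.
J = πd⁴/32 = π(0.0313)⁴/32 = 9.423×10^-8 m⁴.
Shear stress varies linearly with radius: τ = T·r/J = 2439 × 0.0108 / 9.423×10^-8 = 2.796×10^8 Pa.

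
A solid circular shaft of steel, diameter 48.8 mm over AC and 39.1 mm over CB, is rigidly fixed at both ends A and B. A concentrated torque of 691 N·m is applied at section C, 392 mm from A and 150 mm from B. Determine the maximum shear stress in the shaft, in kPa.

Compatibility: T_A·a/J_AC = T_B·b/J_CB with T_A + T_B = T₀.
J_AC = 5.57×10^-7 m⁴, J_CB = 2.29×10^-7 m⁴, so T_A = T₀·(J_AC/a)/((J_AC/a)+(J_CB/b)) = 332.7 N·m, T_B = 358.3 N·m.
τ in each portion: τ_AC = 1.46×10^7 Pa, τ_CB = 3.05×10^7 Pa; maximum is in CB.
τ_max = T_CB·r/J = 358.3·0.0196/2.29×10^-7 = 3.053×10^7 Pa.

30500 kPa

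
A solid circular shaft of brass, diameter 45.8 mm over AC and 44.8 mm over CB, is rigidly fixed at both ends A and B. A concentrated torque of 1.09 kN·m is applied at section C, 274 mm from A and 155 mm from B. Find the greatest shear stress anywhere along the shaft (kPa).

Compatibility: T_A·a/J_AC = T_B·b/J_CB with T_A + T_B = T₀.
J_AC = 4.32×10^-7 m⁴, J_CB = 3.95×10^-7 m⁴, so T_A = T₀·(J_AC/a)/((J_AC/a)+(J_CB/b)) = 416.3 N·m, T_B = 673.7 N·m.
τ in each portion: τ_AC = 2.21×10^7 Pa, τ_CB = 3.82×10^7 Pa; maximum is in CB.
τ_max = T_CB·r/J = 673.7·0.0224/3.95×10^-7 = 3.816×10^7 Pa.

38200 kPa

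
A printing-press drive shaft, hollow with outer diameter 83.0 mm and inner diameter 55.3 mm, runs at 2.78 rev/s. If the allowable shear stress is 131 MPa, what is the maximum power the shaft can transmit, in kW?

J = π(d_o⁴ − d_i⁴)/32 = π(0.0830⁴ − 0.0553⁴)/32 = 3.741×10^-6 m⁴.
T_max = τ_allow·J/r = 1.31×10^8 × 3.741×10^-6 / 0.0415 = 11810 N·m.
ω = 2π·2.78 = 17.47 rad/s, so P_max = T_max·ω = 2.063×10^5 W.

206 kW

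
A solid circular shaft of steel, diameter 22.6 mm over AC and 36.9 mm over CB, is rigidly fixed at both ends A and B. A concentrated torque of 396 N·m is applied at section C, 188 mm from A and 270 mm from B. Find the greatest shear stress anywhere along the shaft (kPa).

33400 kPa

Compatibility: T_A·a/J_AC = T_B·b/J_CB with T_A + T_B = T₀.
J_AC = 2.56×10^-8 m⁴, J_CB = 1.82×10^-7 m⁴, so T_A = T₀·(J_AC/a)/((J_AC/a)+(J_CB/b)) = 66.57 N·m, T_B = 329.4 N·m.
τ in each portion: τ_AC = 2.94×10^7 Pa, τ_CB = 3.34×10^7 Pa; maximum is in CB.
τ_max = T_CB·r/J = 329.4·0.0184/1.82×10^-7 = 3.339×10^7 Pa.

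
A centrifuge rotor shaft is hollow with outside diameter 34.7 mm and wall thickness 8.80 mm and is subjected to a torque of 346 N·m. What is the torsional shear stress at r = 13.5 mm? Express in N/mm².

J = π(d_o⁴ − d_i⁴)/32 = π(0.0347⁴ − 0.0171⁴)/32 = 1.339×10^-7 m⁴.
Shear stress varies linearly with radius: τ = T·r/J = 346.0 × 0.0135 / 1.339×10^-7 = 3.487×10^7 Pa.

34.9 N/mm²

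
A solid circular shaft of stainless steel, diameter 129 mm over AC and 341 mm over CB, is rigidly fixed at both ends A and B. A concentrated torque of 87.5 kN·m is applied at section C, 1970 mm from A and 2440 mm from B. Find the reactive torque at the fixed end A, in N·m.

2160 N·m

Compatibility: T_A·a/J_AC = T_B·b/J_CB with T_A + T_B = T₀.
J_AC = 2.72×10^-5 m⁴, J_CB = 1.33×10^-3 m⁴, so T_A = T₀·(J_AC/a)/((J_AC/a)+(J_CB/b)) = 2165 N·m, T_B = 85340 N·m.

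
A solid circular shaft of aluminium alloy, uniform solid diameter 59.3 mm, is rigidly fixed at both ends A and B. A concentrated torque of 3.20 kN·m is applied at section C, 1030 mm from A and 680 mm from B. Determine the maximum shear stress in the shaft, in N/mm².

With uniform GJ and both ends fixed, compatibility θ_AC = θ_CB gives T_A·a = T_B·b, together with T_A + T_B = T₀.
T_A = T₀·b/(a+b) = 3200·680/1710 = 1273 N·m; T_B = 1927 N·m.
τ in each portion: τ_AC = 3.11×10^7 Pa, τ_CB = 4.71×10^7 Pa; maximum is in CB.
τ_max = T_CB·r/J = 1927·0.0296/1.21×10^-6 = 4.708×10^7 Pa.

47.1 N/mm²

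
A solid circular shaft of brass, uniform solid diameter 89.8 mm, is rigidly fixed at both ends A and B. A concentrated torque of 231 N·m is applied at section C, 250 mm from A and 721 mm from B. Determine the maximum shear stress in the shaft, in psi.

175 psi

With uniform GJ and both ends fixed, compatibility θ_AC = θ_CB gives T_A·a = T_B·b, together with T_A + T_B = T₀.
T_A = T₀·b/(a+b) = 231.0·721/971.0 = 171.5 N·m; T_B = 59.47 N·m.
τ in each portion: τ_AC = 1.21×10^6 Pa, τ_CB = 4.18×10^5 Pa; maximum is in AC.
τ_max = T_AC·r/J = 171.5·0.0449/6.38×10^-6 = 1.206×10^6 Pa.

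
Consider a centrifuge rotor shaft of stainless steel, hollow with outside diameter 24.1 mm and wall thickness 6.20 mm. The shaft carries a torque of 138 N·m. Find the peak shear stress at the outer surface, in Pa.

5.32e7 Pa

J = π(d_o⁴ − d_i⁴)/32 = π(0.0241⁴ − 0.0117⁴)/32 = 3.128×10^-8 m⁴.
τ_max = T·r/J = 138.0 × 0.0120 / 3.128×10^-8 = 5.316×10^7 Pa.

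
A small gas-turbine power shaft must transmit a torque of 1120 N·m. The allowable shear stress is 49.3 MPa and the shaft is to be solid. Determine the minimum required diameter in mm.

For a solid shaft τ_max = 16T/(πd³), so d = (16T/(π τ_allow))^(1/3) = (16·1120/(π·4.93×10^7))^(1/3) = 0.04873 m.

48.7 mm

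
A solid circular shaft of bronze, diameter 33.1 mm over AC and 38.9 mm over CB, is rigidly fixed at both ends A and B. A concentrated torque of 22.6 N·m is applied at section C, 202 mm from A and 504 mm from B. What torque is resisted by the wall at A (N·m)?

12.8 N·m

Compatibility: T_A·a/J_AC = T_B·b/J_CB with T_A + T_B = T₀.
J_AC = 1.18×10^-7 m⁴, J_CB = 2.25×10^-7 m⁴, so T_A = T₀·(J_AC/a)/((J_AC/a)+(J_CB/b)) = 12.81 N·m, T_B = 9.792 N·m.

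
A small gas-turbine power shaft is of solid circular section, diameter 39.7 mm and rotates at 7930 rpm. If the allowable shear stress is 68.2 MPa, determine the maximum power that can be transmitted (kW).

J = πd⁴/32 = π(0.0397)⁴/32 = 2.439×10^-7 m⁴.
T_max = τ_allow·J/r = 6.82×10^7 × 2.439×10^-7 / 0.0199 = 837.9 N·m.
ω = 2π·7930/60 = 830.4 rad/s, so P_max = T_max·ω = 6.958×10^5 W.

696 kW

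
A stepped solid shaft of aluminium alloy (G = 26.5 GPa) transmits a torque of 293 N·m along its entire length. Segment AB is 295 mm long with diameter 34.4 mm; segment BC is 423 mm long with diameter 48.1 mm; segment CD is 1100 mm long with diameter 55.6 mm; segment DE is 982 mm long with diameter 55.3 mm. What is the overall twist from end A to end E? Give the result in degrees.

3.29°

J_AB = π(0.0344)⁴/32 = 1.37×10^-7 m⁴; J_BC = π(0.0481)⁴/32 = 5.26×10^-7 m⁴; J_CD = π(0.0556)⁴/32 = 9.38×10^-7 m⁴; J_DE = π(0.0553)⁴/32 = 9.18×10^-7 m⁴.
θ = (T/G)·Σ L_i/J_i = (293.0/26.5×10⁹)·(0.295/1.37×10^-7 + 0.423/5.26×10^-7 + 1.10/9.38×10^-7 + 0.982/9.18×10^-7) = 0.05741 rad.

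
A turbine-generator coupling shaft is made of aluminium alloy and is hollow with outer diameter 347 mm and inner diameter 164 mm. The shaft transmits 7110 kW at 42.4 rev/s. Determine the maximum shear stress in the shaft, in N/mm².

ω = 2π·42.4 = 266.4 rad/s, so T = P/ω = 7110×10³ / 266.4 = 26690 N·m.
J = π(d_o⁴ − d_i⁴)/32 = π(0.347⁴ − 0.164⁴)/32 = 1.352×10^-3 m⁴.
τ_max = T·r/J = 26690 × 0.173 / 1.352×10^-3 = 3.424×10^6 Pa.

3.42 N/mm²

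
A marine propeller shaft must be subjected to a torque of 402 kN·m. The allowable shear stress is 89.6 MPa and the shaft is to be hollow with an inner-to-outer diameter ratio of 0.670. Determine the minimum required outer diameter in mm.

306 mm

For a hollow shaft with d_i/d_o = 0.670: τ_max = 16T/(π d_o³ (1−k⁴)), so d_o = [16T/(π τ_allow (1−k⁴))]^(1/3) = [16·402000/(π·8.96×10^7·0.7985)]^(1/3) = 0.3059 m.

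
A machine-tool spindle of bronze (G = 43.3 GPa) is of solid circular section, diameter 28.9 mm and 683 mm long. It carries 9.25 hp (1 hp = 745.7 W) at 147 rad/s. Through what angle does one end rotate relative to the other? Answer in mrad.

ω = 147 rad/s, so T = P/ω = 9.25×745.7 / 147.0 = 46.92 N·m.
J = πd⁴/32 = π(0.0289)⁴/32 = 6.848×10^-8 m⁴.
θ = T·L/(G·J) = 46.92 × 0.683 / (43.3×10⁹ × 6.848×10^-8) = 0.01081 rad.

10.8 mrad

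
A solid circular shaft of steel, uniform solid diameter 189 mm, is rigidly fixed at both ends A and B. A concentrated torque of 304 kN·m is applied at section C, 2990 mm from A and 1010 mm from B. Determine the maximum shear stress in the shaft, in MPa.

171 MPa

With uniform GJ and both ends fixed, compatibility θ_AC = θ_CB gives T_A·a = T_B·b, together with T_A + T_B = T₀.
T_A = T₀·b/(a+b) = 304000·1010/4000 = 76760 N·m; T_B = 227200 N·m.
τ in each portion: τ_AC = 5.79×10^7 Pa, τ_CB = 1.71×10^8 Pa; maximum is in CB.
τ_max = T_CB·r/J = 227200·0.0945/1.25×10^-4 = 1.714×10^8 Pa.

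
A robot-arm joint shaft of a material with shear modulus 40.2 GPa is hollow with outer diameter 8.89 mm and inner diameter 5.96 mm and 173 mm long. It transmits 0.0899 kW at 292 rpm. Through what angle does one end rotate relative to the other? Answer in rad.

ω = 2π·292/60 = 30.58 rad/s, so T = P/ω = 0.0899×10³ / 30.58 = 2.940 N·m.
J = π(d_o⁴ − d_i⁴)/32 = π(0.00889⁴ − 0.00596⁴)/32 = 4.893×10^-10 m⁴.
θ = T·L/(G·J) = 2.940 × 0.173 / (40.2×10⁹ × 4.893×10^-10) = 0.02586 rad.

0.0259 rad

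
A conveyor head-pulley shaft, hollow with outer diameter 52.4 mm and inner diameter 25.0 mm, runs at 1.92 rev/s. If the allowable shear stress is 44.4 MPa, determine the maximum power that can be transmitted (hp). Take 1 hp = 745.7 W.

19.2 hp

J = π(d_o⁴ − d_i⁴)/32 = π(0.0524⁴ − 0.0250⁴)/32 = 7.018×10^-7 m⁴.
T_max = τ_allow·J/r = 4.44×10^7 × 7.018×10^-7 / 0.0262 = 1189 N·m.
ω = 2π·1.92 = 12.06 rad/s, so P_max = T_max·ω = 1.435×10^4 W.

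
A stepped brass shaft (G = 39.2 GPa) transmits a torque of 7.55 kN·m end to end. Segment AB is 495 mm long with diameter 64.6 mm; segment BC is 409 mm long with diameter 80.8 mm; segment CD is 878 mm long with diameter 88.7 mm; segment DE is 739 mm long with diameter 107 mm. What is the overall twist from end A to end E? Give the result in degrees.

J_AB = π(0.0646)⁴/32 = 1.71×10^-6 m⁴; J_BC = π(0.0808)⁴/32 = 4.18×10^-6 m⁴; J_CD = π(0.0887)⁴/32 = 6.08×10^-6 m⁴; J_DE = π(0.107)⁴/32 = 1.29×10^-5 m⁴.
θ = (T/G)·Σ L_i/J_i = (7550/39.2×10⁹)·(0.495/1.71×10^-6 + 0.409/4.18×10^-6 + 0.878/6.08×10^-6 + 0.739/1.29×10^-5) = 0.1135 rad.

6.50°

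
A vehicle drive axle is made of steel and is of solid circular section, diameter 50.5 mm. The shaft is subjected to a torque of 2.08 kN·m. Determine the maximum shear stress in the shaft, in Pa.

8.23e7 Pa

J = πd⁴/32 = π(0.0505)⁴/32 = 6.385×10^-7 m⁴.
τ_max = T·r/J = 2080 × 0.0253 / 6.385×10^-7 = 8.225×10^7 Pa.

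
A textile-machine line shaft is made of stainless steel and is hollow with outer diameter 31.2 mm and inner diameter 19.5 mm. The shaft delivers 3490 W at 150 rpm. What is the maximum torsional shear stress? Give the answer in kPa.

44000 kPa

ω = 2π·150/60 = 15.71 rad/s, so T = P/ω = 3490 / 15.71 = 222.2 N·m.
J = π(d_o⁴ − d_i⁴)/32 = π(0.0312⁴ − 0.0195⁴)/32 = 7.883×10^-8 m⁴.
τ_max = T·r/J = 222.2 × 0.0156 / 7.883×10^-8 = 4.397×10^7 Pa.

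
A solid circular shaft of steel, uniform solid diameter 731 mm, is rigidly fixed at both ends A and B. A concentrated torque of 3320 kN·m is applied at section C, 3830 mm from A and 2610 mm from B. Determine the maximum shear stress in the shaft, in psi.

With uniform GJ and both ends fixed, compatibility θ_AC = θ_CB gives T_A·a = T_B·b, together with T_A + T_B = T₀.
T_A = T₀·b/(a+b) = 3.320e6·2610/6440 = 1.346e6 N·m; T_B = 1.974e6 N·m.
τ in each portion: τ_AC = 1.75×10^7 Pa, τ_CB = 2.57×10^7 Pa; maximum is in CB.
τ_max = T_CB·r/J = 1.974e6·0.365/0.0280 = 2.574×10^7 Pa.

3730 psi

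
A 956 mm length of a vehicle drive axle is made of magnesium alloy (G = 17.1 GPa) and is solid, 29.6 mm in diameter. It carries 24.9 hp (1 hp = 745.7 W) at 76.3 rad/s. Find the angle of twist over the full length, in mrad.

181 mrad

ω = 76.3 rad/s, so T = P/ω = 24.9×745.7 / 76.30 = 243.4 N·m.
J = πd⁴/32 = π(0.0296)⁴/32 = 7.536×10^-8 m⁴.
θ = T·L/(G·J) = 243.4 × 0.956 / (17.1×10⁹ × 7.536×10^-8) = 0.1805 rad.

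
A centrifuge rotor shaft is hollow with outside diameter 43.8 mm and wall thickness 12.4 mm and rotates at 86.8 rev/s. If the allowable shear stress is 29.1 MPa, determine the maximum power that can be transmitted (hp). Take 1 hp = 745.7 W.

339 hp

J = π(d_o⁴ − d_i⁴)/32 = π(0.0438⁴ − 0.0190⁴)/32 = 3.485×10^-7 m⁴.
T_max = τ_allow·J/r = 2.91×10^7 × 3.485×10^-7 / 0.0219 = 463.1 N·m.
ω = 2π·86.8 = 545.4 rad/s, so P_max = T_max·ω = 2.526×10^5 W.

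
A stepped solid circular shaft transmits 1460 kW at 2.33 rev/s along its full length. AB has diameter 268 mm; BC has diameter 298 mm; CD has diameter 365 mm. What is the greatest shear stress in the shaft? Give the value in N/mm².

26.4 N/mm²

ω = 2π·2.33 = 14.64 rad/s, so T = P/ω = 1460×10³ / 14.64 = 99730 N·m.
Under the same torque, τ_max = 16T/(πd³) is largest where d is smallest — segment AB (d = 268 mm).
τ_max = 16·99730/(π·(0.268)³) = 2.639×10^7 Pa.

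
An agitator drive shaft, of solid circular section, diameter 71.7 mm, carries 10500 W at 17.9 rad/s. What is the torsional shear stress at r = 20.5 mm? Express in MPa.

4.63 MPa

ω = 17.9 rad/s, so T = P/ω = 10500 / 17.90 = 586.6 N·m.
J = πd⁴/32 = π(0.0717)⁴/32 = 2.595×10^-6 m⁴.
Shear stress varies linearly with radius: τ = T·r/J = 586.6 × 0.0205 / 2.595×10^-6 = 4.635×10^6 Pa.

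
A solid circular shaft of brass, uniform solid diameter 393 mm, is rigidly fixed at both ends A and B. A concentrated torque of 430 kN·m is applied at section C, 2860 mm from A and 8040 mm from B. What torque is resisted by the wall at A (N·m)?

317000 N·m

With uniform GJ and both ends fixed, compatibility θ_AC = θ_CB gives T_A·a = T_B·b, together with T_A + T_B = T₀.
T_A = T₀·b/(a+b) = 430000·8040/10900 = 317200 N·m; T_B = 112800 N·m.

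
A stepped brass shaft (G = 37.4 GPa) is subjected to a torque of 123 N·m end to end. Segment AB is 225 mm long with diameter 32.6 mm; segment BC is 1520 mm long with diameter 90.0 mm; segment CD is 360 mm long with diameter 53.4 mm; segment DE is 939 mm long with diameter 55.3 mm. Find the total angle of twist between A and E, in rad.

J_AB = π(0.0326)⁴/32 = 1.11×10^-7 m⁴; J_BC = π(0.0900)⁴/32 = 6.44×10^-6 m⁴; J_CD = π(0.0534)⁴/32 = 7.98×10^-7 m⁴; J_DE = π(0.0553)⁴/32 = 9.18×10^-7 m⁴.
θ = (T/G)·Σ L_i/J_i = (123.0/37.4×10⁹)·(0.225/1.11×10^-7 + 1.52/6.44×10^-6 + 0.360/7.98×10^-7 + 0.939/9.18×10^-7) = 0.01230 rad.

0.0123 rad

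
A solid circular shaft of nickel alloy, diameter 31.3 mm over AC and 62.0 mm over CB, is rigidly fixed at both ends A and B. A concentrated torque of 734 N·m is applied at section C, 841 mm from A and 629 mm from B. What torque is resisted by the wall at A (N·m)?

Compatibility: T_A·a/J_AC = T_B·b/J_CB with T_A + T_B = T₀.
J_AC = 9.42×10^-8 m⁴, J_CB = 1.45×10^-6 m⁴, so T_A = T₀·(J_AC/a)/((J_AC/a)+(J_CB/b)) = 34.01 N·m, T_B = 700.0 N·m.

34.0 N·m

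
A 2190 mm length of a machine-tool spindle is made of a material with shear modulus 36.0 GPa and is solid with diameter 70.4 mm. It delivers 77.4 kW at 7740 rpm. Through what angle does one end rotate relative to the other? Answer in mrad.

ω = 2π·7740/60 = 810.5 rad/s, so T = P/ω = 77.4×10³ / 810.5 = 95.49 N·m.
J = πd⁴/32 = π(0.0704)⁴/32 = 2.412×10^-6 m⁴.
θ = T·L/(G·J) = 95.49 × 2.19 / (36.0×10⁹ × 2.412×10^-6) = 2.409×10^-3 rad.

2.41 mrad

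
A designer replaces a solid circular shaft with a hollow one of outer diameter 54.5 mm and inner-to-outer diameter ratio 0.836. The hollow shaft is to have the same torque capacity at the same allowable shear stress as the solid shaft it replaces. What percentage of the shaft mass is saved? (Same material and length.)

52.9 %

Equal τ_max and T ⇒ the solid shaft needs d_s³ = d_o³(1−k⁴), so d_s = 54.5·(1−0.836⁴)^(1/3) = 43.59 mm.
Area ratio A_h/A_s = d_o²(1−k²)/d_s² = (1−k²)/(1−k⁴)^(2/3) = 0.4708.
Mass saving = 1 − 0.4708 = 52.9 %.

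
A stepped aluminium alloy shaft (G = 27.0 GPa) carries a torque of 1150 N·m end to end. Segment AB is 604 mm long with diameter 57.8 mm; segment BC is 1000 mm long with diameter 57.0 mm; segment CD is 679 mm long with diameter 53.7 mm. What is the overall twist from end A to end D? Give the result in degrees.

J_AB = π(0.0578)⁴/32 = 1.10×10^-6 m⁴; J_BC = π(0.0570)⁴/32 = 1.04×10^-6 m⁴; J_CD = π(0.0537)⁴/32 = 8.16×10^-7 m⁴.
θ = (T/G)·Σ L_i/J_i = (1150/27.0×10⁹)·(0.604/1.10×10^-6 + 1.00/1.04×10^-6 + 0.679/8.16×10^-7) = 0.1000 rad.

5.73°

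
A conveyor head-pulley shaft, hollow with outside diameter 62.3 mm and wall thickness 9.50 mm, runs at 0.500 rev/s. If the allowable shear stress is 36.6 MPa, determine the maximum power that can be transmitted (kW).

4.19 kW

J = π(d_o⁴ − d_i⁴)/32 = π(0.0623⁴ − 0.0433⁴)/32 = 1.134×10^-6 m⁴.
T_max = τ_allow·J/r = 3.66×10^7 × 1.134×10^-6 / 0.0311 = 1332 N·m.
ω = 2π·0.500 = 3.142 rad/s, so P_max = T_max·ω = 4185 W.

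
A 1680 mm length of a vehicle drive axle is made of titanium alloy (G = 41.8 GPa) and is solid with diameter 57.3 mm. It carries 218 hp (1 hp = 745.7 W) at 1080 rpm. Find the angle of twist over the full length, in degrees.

3.13°

ω = 2π·1080/60 = 113.1 rad/s, so T = P/ω = 218×745.7 / 113.1 = 1437 N·m.
J = πd⁴/32 = π(0.0573)⁴/32 = 1.058×10^-6 m⁴.
θ = T·L/(G·J) = 1437 × 1.68 / (41.8×10⁹ × 1.058×10^-6) = 0.05459 rad.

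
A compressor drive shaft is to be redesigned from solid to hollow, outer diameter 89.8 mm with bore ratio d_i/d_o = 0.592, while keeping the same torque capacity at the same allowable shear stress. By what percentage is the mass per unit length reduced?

Equal τ_max and T ⇒ the solid shaft needs d_s³ = d_o³(1−k⁴), so d_s = 89.8·(1−0.592⁴)^(1/3) = 85.96 mm.
Area ratio A_h/A_s = d_o²(1−k²)/d_s² = (1−k²)/(1−k⁴)^(2/3) = 0.7088.
Mass saving = 1 − 0.7088 = 29.1 %.

29.1 %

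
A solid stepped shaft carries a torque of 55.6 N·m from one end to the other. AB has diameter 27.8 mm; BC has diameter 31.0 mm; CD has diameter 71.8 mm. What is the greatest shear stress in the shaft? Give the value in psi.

1910 psi

Under the same torque, τ_max = 16T/(πd³) is largest where d is smallest — segment AB (d = 27.8 mm).
τ_max = 16·55.60/(π·(0.0278)³) = 1.318×10^7 Pa.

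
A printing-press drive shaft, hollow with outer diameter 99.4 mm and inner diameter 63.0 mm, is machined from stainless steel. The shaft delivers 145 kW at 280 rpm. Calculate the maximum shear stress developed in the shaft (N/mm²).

ω = 2π·280/60 = 29.32 rad/s, so T = P/ω = 145×10³ / 29.32 = 4945 N·m.
J = π(d_o⁴ − d_i⁴)/32 = π(0.0994⁴ − 0.0630⁴)/32 = 8.037×10^-6 m⁴.
τ_max = T·r/J = 4945 × 0.0497 / 8.037×10^-6 = 3.058×10^7 Pa.

30.6 N/mm²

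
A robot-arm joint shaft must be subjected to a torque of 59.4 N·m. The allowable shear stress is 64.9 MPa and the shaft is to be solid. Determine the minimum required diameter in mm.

For a solid shaft τ_max = 16T/(πd³), so d = (16T/(π τ_allow))^(1/3) = (16·59.40/(π·6.49×10^7))^(1/3) = 0.01670 m.

16.7 mm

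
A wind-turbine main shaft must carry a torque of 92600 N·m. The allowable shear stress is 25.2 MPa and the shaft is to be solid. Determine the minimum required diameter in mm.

265 mm

For a solid shaft τ_max = 16T/(πd³), so d = (16T/(π τ_allow))^(1/3) = (16·92600/(π·2.52×10^7))^(1/3) = 0.2655 m.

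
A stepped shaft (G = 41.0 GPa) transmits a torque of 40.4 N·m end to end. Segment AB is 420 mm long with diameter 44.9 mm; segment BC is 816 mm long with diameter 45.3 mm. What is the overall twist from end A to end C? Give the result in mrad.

2.98 mrad

J_AB = π(0.0449)⁴/32 = 3.99×10^-7 m⁴; J_BC = π(0.0453)⁴/32 = 4.13×10^-7 m⁴.
θ = (T/G)·Σ L_i/J_i = (40.40/41.0×10⁹)·(0.420/3.99×10^-7 + 0.816/4.13×10^-7) = 2.982×10^-3 rad.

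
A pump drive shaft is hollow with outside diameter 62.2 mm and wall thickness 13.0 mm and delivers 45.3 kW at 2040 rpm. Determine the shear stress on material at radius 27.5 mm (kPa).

ω = 2π·2040/60 = 213.6 rad/s, so T = P/ω = 45.3×10³ / 213.6 = 212.1 N·m.
J = π(d_o⁴ − d_i⁴)/32 = π(0.0622⁴ − 0.0362⁴)/32 = 1.301×10^-6 m⁴.
Shear stress varies linearly with radius: τ = T·r/J = 212.1 × 0.0275 / 1.301×10^-6 = 4.483×10^6 Pa.

4480 kPa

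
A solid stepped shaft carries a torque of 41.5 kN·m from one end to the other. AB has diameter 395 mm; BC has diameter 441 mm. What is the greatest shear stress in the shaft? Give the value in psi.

Under the same torque, τ_max = 16T/(πd³) is largest where d is smallest — segment AB (d = 395 mm).
τ_max = 16·41500/(π·(0.395)³) = 3.429×10^6 Pa.

497 psi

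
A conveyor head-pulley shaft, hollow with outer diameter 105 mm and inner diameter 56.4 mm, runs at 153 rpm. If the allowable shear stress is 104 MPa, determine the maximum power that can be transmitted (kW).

J = π(d_o⁴ − d_i⁴)/32 = π(0.105⁴ − 0.0564⁴)/32 = 1.094×10^-5 m⁴.
T_max = τ_allow·J/r = 1.04×10^8 × 1.094×10^-5 / 0.0525 = 21670 N·m.
ω = 2π·153/60 = 16.02 rad/s, so P_max = T_max·ω = 3.472×10^5 W.

347 kW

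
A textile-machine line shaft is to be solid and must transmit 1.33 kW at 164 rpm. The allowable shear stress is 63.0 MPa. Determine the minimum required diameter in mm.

ω = 2π·164/60 = 17.17 rad/s, so T = P/ω = 1.33×10³ / 17.17 = 77.44 N·m.
For a solid shaft τ_max = 16T/(πd³), so d = (16T/(π τ_allow))^(1/3) = (16·77.44/(π·6.30×10^7))^(1/3) = 0.01843 m.

18.4 mm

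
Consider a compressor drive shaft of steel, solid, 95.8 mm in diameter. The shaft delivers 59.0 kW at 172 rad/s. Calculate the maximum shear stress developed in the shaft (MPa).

ω = 172 rad/s, so T = P/ω = 59.0×10³ / 172.0 = 343.0 N·m.
J = πd⁴/32 = π(0.0958)⁴/32 = 8.269×10^-6 m⁴.
τ_max = T·r/J = 343.0 × 0.0479 / 8.269×10^-6 = 1.987×10^6 Pa.

1.99 MPa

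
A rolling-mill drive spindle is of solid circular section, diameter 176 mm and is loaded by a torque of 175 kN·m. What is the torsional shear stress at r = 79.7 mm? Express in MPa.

148 MPa

J = πd⁴/32 = π(0.176)⁴/32 = 9.420×10^-5 m⁴.
Shear stress varies linearly with radius: τ = T·r/J = 175000 × 0.0797 / 9.420×10^-5 = 1.481×10^8 Pa.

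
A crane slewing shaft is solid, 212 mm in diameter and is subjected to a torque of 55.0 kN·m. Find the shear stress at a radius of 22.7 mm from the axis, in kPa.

J = πd⁴/32 = π(0.212)⁴/32 = 1.983×10^-4 m⁴.
Shear stress varies linearly with radius: τ = T·r/J = 55000 × 0.0227 / 1.983×10^-4 = 6.296×10^6 Pa.

6300 kPa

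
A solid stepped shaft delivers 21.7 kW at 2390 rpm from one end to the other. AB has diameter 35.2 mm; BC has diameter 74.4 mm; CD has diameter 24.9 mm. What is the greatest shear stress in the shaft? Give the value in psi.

ω = 2π·2390/60 = 250.3 rad/s, so T = P/ω = 21.7×10³ / 250.3 = 86.70 N·m.
Under the same torque, τ_max = 16T/(πd³) is largest where d is smallest — segment CD (d = 24.9 mm).
τ_max = 16·86.70/(π·(0.0249)³) = 2.860×10^7 Pa.

4150 psi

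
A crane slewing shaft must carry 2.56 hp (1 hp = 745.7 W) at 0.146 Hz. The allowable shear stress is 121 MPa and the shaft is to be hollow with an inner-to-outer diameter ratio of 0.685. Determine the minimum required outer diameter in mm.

48.2 mm

ω = 2π·0.146 = 0.9173 rad/s, so T = P/ω = 2.56×745.7 / 0.9173 = 2081 N·m.
For a hollow shaft with d_i/d_o = 0.685: τ_max = 16T/(π d_o³ (1−k⁴)), so d_o = [16T/(π τ_allow (1−k⁴))]^(1/3) = [16·2081/(π·1.21×10^8·0.7798)]^(1/3) = 0.04825 m.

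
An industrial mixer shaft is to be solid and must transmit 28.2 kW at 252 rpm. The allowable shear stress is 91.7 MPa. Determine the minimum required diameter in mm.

39.0 mm

ω = 2π·252/60 = 26.39 rad/s, so T = P/ω = 28.2×10³ / 26.39 = 1069 N·m.
For a solid shaft τ_max = 16T/(πd³), so d = (16T/(π τ_allow))^(1/3) = (16·1069/(π·9.17×10^7))^(1/3) = 0.03901 m.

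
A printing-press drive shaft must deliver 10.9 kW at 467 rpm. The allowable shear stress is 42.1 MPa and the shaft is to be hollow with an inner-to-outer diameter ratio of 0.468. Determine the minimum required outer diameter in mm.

ω = 2π·467/60 = 48.90 rad/s, so T = P/ω = 10.9×10³ / 48.90 = 222.9 N·m.
For a hollow shaft with d_i/d_o = 0.468: τ_max = 16T/(π d_o³ (1−k⁴)), so d_o = [16T/(π τ_allow (1−k⁴))]^(1/3) = [16·222.9/(π·4.21×10^7·0.9520)]^(1/3) = 0.03048 m.

30.5 mm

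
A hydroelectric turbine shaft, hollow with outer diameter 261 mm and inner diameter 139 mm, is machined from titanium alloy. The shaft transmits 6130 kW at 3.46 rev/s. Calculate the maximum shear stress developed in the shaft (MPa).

ω = 2π·3.46 = 21.74 rad/s, so T = P/ω = 6130×10³ / 21.74 = 282000 N·m.
J = π(d_o⁴ − d_i⁴)/32 = π(0.261⁴ − 0.139⁴)/32 = 4.189×10^-4 m⁴.
τ_max = T·r/J = 282000 × 0.131 / 4.189×10^-4 = 8.784×10^7 Pa.

87.8 MPa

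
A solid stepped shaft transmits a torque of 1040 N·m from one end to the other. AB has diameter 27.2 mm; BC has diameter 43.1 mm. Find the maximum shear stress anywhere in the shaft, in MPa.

263 MPa

Under the same torque, τ_max = 16T/(πd³) is largest where d is smallest — segment AB (d = 27.2 mm).
τ_max = 16·1040/(π·(0.0272)³) = 2.632×10^8 Pa.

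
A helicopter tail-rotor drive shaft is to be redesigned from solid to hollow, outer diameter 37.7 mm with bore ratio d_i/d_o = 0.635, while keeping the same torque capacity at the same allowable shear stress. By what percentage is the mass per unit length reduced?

Equal τ_max and T ⇒ the solid shaft needs d_s³ = d_o³(1−k⁴), so d_s = 37.7·(1−0.635⁴)^(1/3) = 35.53 mm.
Area ratio A_h/A_s = d_o²(1−k²)/d_s² = (1−k²)/(1−k⁴)^(2/3) = 0.6717.
Mass saving = 1 − 0.6717 = 32.8 %.

32.8 %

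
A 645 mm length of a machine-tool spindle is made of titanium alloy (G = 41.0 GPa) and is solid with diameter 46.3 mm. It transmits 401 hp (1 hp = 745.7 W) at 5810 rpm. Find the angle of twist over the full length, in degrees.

0.982°

ω = 2π·5810/60 = 608.4 rad/s, so T = P/ω = 401×745.7 / 608.4 = 491.5 N·m.
J = πd⁴/32 = π(0.0463)⁴/32 = 4.512×10^-7 m⁴.
θ = T·L/(G·J) = 491.5 × 0.645 / (41.0×10⁹ × 4.512×10^-7) = 0.01714 rad.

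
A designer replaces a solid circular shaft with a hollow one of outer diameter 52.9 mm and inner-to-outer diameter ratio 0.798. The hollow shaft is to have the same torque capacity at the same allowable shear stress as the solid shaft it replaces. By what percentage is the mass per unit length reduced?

48.6 %

Equal τ_max and T ⇒ the solid shaft needs d_s³ = d_o³(1−k⁴), so d_s = 52.9·(1−0.798⁴)^(1/3) = 44.48 mm.
Area ratio A_h/A_s = d_o²(1−k²)/d_s² = (1−k²)/(1−k⁴)^(2/3) = 0.5137.
Mass saving = 1 − 0.5137 = 48.6 %.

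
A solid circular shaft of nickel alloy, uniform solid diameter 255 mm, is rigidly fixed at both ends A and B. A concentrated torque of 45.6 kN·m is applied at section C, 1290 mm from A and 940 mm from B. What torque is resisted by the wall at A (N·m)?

With uniform GJ and both ends fixed, compatibility θ_AC = θ_CB gives T_A·a = T_B·b, together with T_A + T_B = T₀.
T_A = T₀·b/(a+b) = 45600·940/2230 = 19220 N·m; T_B = 26380 N·m.

19200 N·m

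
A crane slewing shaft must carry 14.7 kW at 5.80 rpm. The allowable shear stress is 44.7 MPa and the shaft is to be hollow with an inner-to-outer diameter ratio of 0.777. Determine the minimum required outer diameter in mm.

163 mm

ω = 2π·5.80/60 = 0.6074 rad/s, so T = P/ω = 14.7×10³ / 0.6074 = 24200 N·m.
For a hollow shaft with d_i/d_o = 0.777: τ_max = 16T/(π d_o³ (1−k⁴)), so d_o = [16T/(π τ_allow (1−k⁴))]^(1/3) = [16·24200/(π·4.47×10^7·0.6355)]^(1/3) = 0.1631 m.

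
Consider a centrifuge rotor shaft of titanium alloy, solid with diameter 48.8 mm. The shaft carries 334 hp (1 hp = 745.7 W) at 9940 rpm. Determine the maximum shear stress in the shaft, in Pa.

1.05e7 Pa

ω = 2π·9940/60 = 1041 rad/s, so T = P/ω = 334×745.7 / 1041 = 239.3 N·m.
J = πd⁴/32 = π(0.0488)⁴/32 = 5.568×10^-7 m⁴.
τ_max = T·r/J = 239.3 × 0.0244 / 5.568×10^-7 = 1.049×10^7 Pa.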